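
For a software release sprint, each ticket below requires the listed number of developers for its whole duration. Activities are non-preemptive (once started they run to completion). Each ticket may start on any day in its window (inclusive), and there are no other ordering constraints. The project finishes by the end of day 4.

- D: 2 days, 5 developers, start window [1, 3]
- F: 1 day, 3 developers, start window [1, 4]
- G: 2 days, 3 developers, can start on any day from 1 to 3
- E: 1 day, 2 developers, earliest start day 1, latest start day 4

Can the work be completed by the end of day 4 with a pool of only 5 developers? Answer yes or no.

no

Total developer-days = 21; over 4 days the average is 21/4 > 5, so some day must exceed 5.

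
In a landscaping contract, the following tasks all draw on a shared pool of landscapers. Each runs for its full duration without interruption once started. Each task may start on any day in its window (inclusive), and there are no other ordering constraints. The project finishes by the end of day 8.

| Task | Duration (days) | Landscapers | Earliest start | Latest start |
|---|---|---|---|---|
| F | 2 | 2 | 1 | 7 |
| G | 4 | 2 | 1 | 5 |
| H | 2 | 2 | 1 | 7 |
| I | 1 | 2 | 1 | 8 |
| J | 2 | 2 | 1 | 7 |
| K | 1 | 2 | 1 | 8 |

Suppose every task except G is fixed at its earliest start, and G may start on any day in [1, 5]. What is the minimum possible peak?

G@1: d1:12  d2:8  d3:2  d4:2  d5:0  d6:0  d7:0  d8:0 → peak 12
G@2: d1:10  d2:8  d3:2  d4:2  d5:2  d6:0  d7:0  d8:0 → peak 10
G@3: d1:10  d2:6  d3:2  d4:2  d5:2  d6:2  d7:0  d8:0 → peak 10
G@4: d1:10  d2:6  d3:0  d4:2  d5:2  d6:2  d7:2  d8:0 → peak 10
G@5: d1:10  d2:6  d3:0  d4:0  d5:2  d6:2  d7:2  d8:2 → peak 10
Best is G@2, peak 10.

10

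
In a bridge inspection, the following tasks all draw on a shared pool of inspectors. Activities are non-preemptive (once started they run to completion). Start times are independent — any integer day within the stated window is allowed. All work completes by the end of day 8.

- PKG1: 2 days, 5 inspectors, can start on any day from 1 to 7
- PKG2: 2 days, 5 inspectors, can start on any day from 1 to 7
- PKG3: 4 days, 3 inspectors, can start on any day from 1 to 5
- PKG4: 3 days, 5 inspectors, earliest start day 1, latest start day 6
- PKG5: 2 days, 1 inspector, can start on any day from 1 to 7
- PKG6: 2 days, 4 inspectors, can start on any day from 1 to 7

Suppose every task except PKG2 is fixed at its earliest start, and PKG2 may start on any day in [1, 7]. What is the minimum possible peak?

18

PKG2@1: d1:23  d2:23  d3:8  d4:3  d5:0  d6:0  d7:0  d8:0 → peak 23
PKG2@2: d1:18  d2:23  d3:13  d4:3  d5:0  d6:0  d7:0  d8:0 → peak 23
PKG2@3: d1:18  d2:18  d3:13  d4:8  d5:0  d6:0  d7:0  d8:0 → peak 18
PKG2@4: d1:18  d2:18  d3:8  d4:8  d5:5  d6:0  d7:0  d8:0 → peak 18
PKG2@5: d1:18  d2:18  d3:8  d4:3  d5:5  d6:5  d7:0  d8:0 → peak 18
PKG2@6: d1:18  d2:18  d3:8  d4:3  d5:0  d6:5  d7:5  d8:0 → peak 18
PKG2@7: d1:18  d2:18  d3:8  d4:3  d5:0  d6:0  d7:5  d8:5 → peak 18
Best is PKG2@3, peak 18.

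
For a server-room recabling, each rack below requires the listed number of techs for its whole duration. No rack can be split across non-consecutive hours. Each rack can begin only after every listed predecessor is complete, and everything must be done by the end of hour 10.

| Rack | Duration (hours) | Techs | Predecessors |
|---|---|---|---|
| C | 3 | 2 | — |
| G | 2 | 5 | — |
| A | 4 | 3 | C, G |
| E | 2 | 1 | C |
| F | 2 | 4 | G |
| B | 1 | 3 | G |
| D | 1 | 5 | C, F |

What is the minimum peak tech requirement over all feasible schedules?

Early-start (C@1, G@1, A@4, E@4, F@3, B@3, D@5) gives peak 9: h1:7  h2:7  h3:9  h4:8  h5:9  h6:3  h7:3  h8:0  h9:0  h10:0.
Shift C→3, A→6, E→6, B→5, D→10.
Schedule C@3, G@1, A@6, E@6, F@3, B@5, D@10: h1:5  h2:5  h3:6  h4:6  h5:5  h6:4  h7:4  h8:3  h9:3  h10:5 — peak 6.

6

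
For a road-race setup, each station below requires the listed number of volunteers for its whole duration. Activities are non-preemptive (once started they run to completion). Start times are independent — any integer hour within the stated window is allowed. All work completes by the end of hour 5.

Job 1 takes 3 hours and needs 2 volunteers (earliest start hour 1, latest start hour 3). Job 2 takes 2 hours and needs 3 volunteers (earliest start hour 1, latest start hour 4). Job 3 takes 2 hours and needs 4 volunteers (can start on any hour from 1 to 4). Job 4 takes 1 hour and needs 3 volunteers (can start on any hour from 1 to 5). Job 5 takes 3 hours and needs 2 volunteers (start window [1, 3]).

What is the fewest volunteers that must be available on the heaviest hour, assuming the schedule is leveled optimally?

Early-start (Job 1@1, Job 2@1, Job 3@1, Job 4@1, Job 5@1) gives peak 14: h1:14  h2:11  h3:4  h4:0  h5:0.
Shift Job 3→4, Job 4→3.
Schedule Job 1@1, Job 2@1, Job 3@4, Job 4@3, Job 5@1: h1:7  h2:7  h3:7  h4:4  h5:4 — peak 7.

7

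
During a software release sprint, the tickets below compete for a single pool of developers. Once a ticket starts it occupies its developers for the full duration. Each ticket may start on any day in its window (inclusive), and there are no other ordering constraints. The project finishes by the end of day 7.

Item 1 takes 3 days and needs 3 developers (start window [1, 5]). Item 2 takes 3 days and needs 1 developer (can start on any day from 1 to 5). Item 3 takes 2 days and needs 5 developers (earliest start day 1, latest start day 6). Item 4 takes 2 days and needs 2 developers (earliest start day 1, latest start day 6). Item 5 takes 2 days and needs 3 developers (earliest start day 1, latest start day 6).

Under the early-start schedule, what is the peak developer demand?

Early-start schedule: Item 1@1, Item 2@1, Item 3@1, Item 4@1, Item 5@1.
Load per day: day 1: 14, day 2: 14, day 3: 4, day 4: 0, day 5: 0, day 6: 0, day 7: 0.
Peak is 14.

14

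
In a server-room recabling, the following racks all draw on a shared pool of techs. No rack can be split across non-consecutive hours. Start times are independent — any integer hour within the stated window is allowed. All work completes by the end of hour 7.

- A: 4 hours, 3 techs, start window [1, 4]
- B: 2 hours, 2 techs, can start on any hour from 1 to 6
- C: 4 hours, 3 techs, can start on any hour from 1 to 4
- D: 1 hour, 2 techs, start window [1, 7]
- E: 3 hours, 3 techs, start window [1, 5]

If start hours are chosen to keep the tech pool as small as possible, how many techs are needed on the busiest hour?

Early-start (A@1, B@1, C@1, D@1, E@1) gives peak 13: h1:13  h2:11  h3:9  h4:6  h5:0  h6:0  h7:0.
Shift C→3, D→7, E→5.
Schedule A@1, B@1, C@3, D@7, E@5: h1:5  h2:5  h3:6  h4:6  h5:6  h6:6  h7:5 — peak 6.
Total tech-hours = 39 over 7 hours ⇒ peak ≥ ⌈39/7⌉ = 6, so 6 is optimal.

6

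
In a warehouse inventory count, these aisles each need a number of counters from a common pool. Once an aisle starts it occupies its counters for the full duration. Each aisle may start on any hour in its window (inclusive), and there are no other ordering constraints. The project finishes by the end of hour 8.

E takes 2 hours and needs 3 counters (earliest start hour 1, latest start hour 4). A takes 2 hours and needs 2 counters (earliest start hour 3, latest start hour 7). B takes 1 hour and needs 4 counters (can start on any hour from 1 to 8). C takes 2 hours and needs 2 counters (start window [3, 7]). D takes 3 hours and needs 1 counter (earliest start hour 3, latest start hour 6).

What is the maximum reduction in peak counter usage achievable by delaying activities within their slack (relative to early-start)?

3

Early-start peak: h1:7  h2:3  h3:5  h4:5  h5:1  h6:0  h7:0  h8:0 ⇒ 7.
Leveled (E@1, A@3, B@5, C@3, D@6): h1:3  h2:3  h3:4  h4:4  h5:4  h6:1  h7:1  h8:1 ⇒ 4.
Reduction 7 − 4 = 3.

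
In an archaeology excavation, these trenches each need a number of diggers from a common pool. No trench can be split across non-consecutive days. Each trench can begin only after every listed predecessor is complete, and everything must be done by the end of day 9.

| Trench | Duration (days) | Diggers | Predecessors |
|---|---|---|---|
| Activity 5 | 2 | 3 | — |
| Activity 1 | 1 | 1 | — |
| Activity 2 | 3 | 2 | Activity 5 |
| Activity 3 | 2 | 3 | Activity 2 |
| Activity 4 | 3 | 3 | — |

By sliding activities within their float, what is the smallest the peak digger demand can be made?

5

Early-start (Activity 5@1, Activity 1@1, Activity 2@3, Activity 3@6, Activity 4@1) gives peak 7: d1:7  d2:6  d3:5  d4:2  d5:2  d6:3  d7:3  d8:0  d9:0.
Shift Activity 4→3.
Schedule Activity 5@1, Activity 1@1, Activity 2@3, Activity 3@6, Activity 4@3: d1:4  d2:3  d3:5  d4:5  d5:5  d6:3  d7:3  d8:0  d9:0 — peak 5.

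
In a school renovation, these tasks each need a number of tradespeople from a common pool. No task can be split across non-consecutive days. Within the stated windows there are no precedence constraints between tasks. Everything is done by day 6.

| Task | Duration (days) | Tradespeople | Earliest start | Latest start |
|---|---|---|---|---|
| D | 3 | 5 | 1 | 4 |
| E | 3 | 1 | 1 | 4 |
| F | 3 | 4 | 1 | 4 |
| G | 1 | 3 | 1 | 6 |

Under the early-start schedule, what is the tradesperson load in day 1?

At early start, day 1 has: D, E, F, G.
Demand: 5 + 1 + 4 + 3 = 13.

13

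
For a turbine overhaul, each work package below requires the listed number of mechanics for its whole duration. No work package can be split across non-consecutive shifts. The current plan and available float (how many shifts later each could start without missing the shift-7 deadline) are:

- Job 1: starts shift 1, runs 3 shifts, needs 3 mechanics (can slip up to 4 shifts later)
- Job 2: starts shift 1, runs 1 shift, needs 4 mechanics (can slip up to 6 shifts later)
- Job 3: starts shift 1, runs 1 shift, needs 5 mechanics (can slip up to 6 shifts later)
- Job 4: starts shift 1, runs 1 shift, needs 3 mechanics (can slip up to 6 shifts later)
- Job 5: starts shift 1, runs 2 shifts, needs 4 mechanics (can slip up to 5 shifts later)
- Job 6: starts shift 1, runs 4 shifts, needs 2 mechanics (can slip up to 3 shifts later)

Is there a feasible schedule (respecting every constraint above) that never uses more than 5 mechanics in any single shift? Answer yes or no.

Total mechanic-shifts = 37; over 7 shifts the average is 37/7 > 5, so some shift must exceed 5.

no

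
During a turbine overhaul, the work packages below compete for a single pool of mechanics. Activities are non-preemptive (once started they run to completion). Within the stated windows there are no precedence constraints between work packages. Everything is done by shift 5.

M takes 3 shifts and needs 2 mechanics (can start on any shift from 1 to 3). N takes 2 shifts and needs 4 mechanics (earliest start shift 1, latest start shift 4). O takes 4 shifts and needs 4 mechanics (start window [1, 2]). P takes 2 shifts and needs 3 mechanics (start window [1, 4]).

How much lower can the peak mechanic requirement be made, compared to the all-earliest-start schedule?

Early-start peak: s1:13  s2:13  s3:6  s4:4  s5:0 ⇒ 13.
Leveled (M@1, N@4, O@1, P@1): s1:9  s2:9  s3:6  s4:8  s5:4 ⇒ 9.
Reduction 13 − 9 = 4.

4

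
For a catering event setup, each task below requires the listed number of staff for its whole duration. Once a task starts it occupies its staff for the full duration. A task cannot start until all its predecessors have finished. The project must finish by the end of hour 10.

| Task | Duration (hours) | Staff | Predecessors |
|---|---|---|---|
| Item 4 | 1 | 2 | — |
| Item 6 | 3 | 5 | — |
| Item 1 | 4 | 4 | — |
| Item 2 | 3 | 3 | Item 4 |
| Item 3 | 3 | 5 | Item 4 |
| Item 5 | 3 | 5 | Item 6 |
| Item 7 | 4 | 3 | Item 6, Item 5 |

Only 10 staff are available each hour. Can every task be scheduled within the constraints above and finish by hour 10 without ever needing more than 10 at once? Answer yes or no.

yes

Schedule Item 4@1, Item 6@1, Item 1@5, Item 2@7, Item 3@2, Item 5@4, Item 7@7: h1:7  h2:10  h3:10  h4:10  h5:9  h6:9  h7:10  h8:10  h9:6  h10:3 — peak 10 ≤ 10.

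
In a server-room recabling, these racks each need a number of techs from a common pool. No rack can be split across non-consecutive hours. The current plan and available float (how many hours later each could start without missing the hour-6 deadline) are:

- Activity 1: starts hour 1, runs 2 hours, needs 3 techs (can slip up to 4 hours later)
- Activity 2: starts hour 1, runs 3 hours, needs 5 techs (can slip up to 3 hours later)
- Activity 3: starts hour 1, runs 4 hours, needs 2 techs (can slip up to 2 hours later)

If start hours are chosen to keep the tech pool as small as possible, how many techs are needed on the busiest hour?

7

Early-start (Activity 1@1, Activity 2@1, Activity 3@1) gives peak 10: h1:10  h2:10  h3:7  h4:2  h5:0  h6:0.
Shift Activity 2→3.
Schedule Activity 1@1, Activity 2@3, Activity 3@1: h1:5  h2:5  h3:7  h4:7  h5:5  h6:0 — peak 7.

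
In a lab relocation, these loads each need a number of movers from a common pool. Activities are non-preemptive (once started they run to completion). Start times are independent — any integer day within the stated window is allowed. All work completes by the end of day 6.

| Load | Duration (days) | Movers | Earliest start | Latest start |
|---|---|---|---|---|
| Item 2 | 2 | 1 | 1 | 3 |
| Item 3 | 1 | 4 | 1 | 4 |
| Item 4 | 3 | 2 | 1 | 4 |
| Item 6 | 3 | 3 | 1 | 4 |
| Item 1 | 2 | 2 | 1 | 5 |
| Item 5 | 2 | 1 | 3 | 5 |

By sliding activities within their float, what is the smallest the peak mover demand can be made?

5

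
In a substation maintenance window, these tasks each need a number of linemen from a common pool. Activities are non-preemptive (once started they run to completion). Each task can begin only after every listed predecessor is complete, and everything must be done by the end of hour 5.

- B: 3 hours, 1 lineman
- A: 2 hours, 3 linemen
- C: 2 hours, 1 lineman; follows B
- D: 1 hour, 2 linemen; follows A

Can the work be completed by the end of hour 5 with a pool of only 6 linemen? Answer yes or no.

yes

Schedule B@1, A@1, C@4, D@3: h1:4  h2:4  h3:3  h4:1  h5:1 — peak 4 ≤ 6.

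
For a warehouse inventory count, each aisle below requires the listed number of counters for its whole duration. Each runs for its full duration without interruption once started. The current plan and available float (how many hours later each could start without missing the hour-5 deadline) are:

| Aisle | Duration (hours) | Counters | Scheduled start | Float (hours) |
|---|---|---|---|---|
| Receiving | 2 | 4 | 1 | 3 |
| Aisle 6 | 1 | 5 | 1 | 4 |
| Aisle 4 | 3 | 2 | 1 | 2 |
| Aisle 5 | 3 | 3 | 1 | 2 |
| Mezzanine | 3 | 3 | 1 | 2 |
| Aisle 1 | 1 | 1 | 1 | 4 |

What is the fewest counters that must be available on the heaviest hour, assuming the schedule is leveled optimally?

9

Early-start (Receiving@1, Aisle 6@1, Aisle 4@1, Aisle 5@1, Mezzanine@1, Aisle 1@1) gives peak 18: h1:18  h2:12  h3:8  h4:0  h5:0.
Shift Aisle 4→2, Aisle 5→2, Mezzanine→3, Aisle 1→3.
Schedule Receiving@1, Aisle 6@1, Aisle 4@2, Aisle 5@2, Mezzanine@3, Aisle 1@3: h1:9  h2:9  h3:9  h4:8  h5:3 — peak 9.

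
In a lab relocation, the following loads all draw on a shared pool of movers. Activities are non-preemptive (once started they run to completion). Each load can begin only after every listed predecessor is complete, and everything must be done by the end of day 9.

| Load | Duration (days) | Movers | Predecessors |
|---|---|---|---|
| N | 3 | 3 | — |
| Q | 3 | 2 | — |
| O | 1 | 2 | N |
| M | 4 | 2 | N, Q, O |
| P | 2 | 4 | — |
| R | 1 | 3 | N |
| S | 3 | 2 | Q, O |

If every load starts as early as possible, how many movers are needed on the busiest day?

Early-start schedule: N@1, Q@1, O@4, M@5, P@1, R@4, S@5.
Load per day: day 1: 9, day 2: 9, day 3: 5, day 4: 5, day 5: 4, day 6: 4, day 7: 4, day 8: 2, day 9: 0.
Peak is 9.

9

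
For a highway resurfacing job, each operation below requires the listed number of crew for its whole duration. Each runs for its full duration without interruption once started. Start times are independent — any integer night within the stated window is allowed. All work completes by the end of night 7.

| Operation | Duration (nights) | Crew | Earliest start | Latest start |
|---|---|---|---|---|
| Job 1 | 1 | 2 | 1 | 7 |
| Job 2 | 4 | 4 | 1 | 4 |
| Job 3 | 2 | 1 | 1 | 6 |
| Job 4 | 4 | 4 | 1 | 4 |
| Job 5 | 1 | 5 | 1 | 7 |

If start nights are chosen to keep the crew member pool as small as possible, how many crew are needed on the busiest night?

Early-start (Job 1@1, Job 2@1, Job 3@1, Job 4@1, Job 5@1) gives peak 16: n1:16  n2:9  n3:8  n4:8  n5:0  n6:0  n7:0.
Shift Job 4→3, Job 5→7.
Schedule Job 1@1, Job 2@1, Job 3@1, Job 4@3, Job 5@7: n1:7  n2:5  n3:8  n4:8  n5:4  n6:4  n7:5 — peak 8.

8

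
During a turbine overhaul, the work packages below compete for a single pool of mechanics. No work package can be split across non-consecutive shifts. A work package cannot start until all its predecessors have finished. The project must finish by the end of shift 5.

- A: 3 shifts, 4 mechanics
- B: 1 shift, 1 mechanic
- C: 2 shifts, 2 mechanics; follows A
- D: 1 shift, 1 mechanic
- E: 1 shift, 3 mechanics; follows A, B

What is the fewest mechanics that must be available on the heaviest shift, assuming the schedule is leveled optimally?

5

Early-start (A@1, B@1, C@4, D@1, E@4) gives peak 6: s1:6  s2:4  s3:4  s4:5  s5:2.
Shift D→2.
Schedule A@1, B@1, C@4, D@2, E@4: s1:5  s2:5  s3:4  s4:5  s5:2 — peak 5.
Total mechanic-shifts = 21 over 5 shifts ⇒ peak ≥ ⌈21/5⌉ = 5, so 5 is optimal.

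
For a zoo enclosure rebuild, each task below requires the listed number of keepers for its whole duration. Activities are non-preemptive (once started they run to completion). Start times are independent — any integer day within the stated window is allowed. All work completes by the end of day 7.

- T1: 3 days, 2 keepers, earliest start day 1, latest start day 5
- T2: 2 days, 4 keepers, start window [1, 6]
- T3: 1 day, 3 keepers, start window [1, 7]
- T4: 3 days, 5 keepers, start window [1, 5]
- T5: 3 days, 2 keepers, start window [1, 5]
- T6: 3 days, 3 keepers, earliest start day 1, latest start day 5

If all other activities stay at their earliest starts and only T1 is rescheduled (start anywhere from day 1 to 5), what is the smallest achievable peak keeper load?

T1@1: d1:19  d2:16  d3:12  d4:0  d5:0  d6:0  d7:0 → peak 19
T1@2: d1:17  d2:16  d3:12  d4:2  d5:0  d6:0  d7:0 → peak 17
T1@3: d1:17  d2:14  d3:12  d4:2  d5:2  d6:0  d7:0 → peak 17
T1@4: d1:17  d2:14  d3:10  d4:2  d5:2  d6:2  d7:0 → peak 17
T1@5: d1:17  d2:14  d3:10  d4:0  d5:2  d6:2  d7:2 → peak 17
Best is T1@2, peak 17.

17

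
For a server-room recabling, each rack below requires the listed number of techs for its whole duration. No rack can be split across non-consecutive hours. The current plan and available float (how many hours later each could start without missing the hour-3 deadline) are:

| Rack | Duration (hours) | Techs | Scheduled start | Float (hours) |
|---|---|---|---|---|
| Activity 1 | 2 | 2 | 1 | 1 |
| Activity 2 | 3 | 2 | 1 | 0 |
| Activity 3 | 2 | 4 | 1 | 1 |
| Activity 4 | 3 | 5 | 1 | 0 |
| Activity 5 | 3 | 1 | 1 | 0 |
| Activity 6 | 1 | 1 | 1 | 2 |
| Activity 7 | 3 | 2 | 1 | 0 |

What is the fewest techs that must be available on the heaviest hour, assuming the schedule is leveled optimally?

Early-start (Activity 1@1, Activity 2@1, Activity 3@1, Activity 4@1, Activity 5@1, Activity 6@1, Activity 7@1) gives peak 17: h1:17  h2:16  h3:10.
Shift Activity 6→3.
Schedule Activity 1@1, Activity 2@1, Activity 3@1, Activity 4@1, Activity 5@1, Activity 6@3, Activity 7@1: h1:16  h2:16  h3:11 — peak 16.
No arrangement of the 12 feasible schedules does better.

16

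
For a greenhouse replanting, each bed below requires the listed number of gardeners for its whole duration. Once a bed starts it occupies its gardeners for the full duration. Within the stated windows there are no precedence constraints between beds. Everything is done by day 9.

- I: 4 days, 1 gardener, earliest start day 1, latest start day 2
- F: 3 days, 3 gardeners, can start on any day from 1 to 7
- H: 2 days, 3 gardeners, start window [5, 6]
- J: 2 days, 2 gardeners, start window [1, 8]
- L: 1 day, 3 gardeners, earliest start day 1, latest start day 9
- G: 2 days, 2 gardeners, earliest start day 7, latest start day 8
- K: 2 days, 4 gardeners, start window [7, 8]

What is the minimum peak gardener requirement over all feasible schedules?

Early-start (I@1, F@1, H@5, J@1, L@1, G@7, K@7) gives peak 9: d1:9  d2:6  d3:4  d4:1  d5:3  d6:3  d7:6  d8:6  d9:0.
Shift L→4.
Schedule I@1, F@1, H@5, J@1, L@4, G@7, K@7: d1:6  d2:6  d3:4  d4:4  d5:3  d6:3  d7:6  d8:6  d9:0 — peak 6.

6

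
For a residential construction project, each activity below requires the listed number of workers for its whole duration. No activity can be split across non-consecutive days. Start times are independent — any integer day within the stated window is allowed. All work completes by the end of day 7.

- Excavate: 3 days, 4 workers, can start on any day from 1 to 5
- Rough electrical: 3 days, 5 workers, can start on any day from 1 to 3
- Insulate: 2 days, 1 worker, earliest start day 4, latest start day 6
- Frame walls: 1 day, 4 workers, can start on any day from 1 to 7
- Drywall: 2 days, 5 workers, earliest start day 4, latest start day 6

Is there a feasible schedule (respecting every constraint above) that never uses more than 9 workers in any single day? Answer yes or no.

yes

Schedule Excavate@1, Rough electrical@1, Insulate@4, Frame walls@4, Drywall@5: d1:9  d2:9  d3:9  d4:5  d5:6  d6:5  d7:0 — peak 9 ≤ 9.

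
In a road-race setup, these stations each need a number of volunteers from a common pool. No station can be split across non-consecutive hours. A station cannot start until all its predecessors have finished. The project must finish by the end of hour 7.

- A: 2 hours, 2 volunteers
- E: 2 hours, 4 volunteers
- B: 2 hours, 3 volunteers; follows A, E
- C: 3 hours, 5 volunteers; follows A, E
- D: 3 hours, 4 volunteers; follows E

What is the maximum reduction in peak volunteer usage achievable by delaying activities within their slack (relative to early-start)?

Early-start peak: h1:6  h2:6  h3:12  h4:12  h5:9  h6:0  h7:0 ⇒ 12.
Leveled (A@1, E@1, B@3, C@3, D@5): h1:6  h2:6  h3:8  h4:8  h5:9  h6:4  h7:4 ⇒ 9.
Reduction 12 − 9 = 3.

3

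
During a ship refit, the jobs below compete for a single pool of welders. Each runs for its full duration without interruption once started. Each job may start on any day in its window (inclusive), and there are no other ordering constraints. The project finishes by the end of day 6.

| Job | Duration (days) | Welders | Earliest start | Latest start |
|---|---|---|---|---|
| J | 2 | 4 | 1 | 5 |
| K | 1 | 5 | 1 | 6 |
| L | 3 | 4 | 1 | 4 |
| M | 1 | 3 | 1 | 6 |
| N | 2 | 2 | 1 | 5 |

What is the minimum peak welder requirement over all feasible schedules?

Early-start (J@1, K@1, L@1, M@1, N@1) gives peak 18: d1:18  d2:10  d3:4  d4:0  d5:0  d6:0.
Shift K→3, L→4, N→2.
Schedule J@1, K@3, L@4, M@1, N@2: d1:7  d2:6  d3:7  d4:4  d5:4  d6:4 — peak 7.

7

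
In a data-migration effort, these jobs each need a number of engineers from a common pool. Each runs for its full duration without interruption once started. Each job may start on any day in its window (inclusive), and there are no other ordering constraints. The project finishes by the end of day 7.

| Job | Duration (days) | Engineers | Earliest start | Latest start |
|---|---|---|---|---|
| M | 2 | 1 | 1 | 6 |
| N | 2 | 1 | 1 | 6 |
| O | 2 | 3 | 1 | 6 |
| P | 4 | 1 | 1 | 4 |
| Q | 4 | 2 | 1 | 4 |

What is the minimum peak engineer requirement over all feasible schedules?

4

Early-start (M@1, N@1, O@1, P@1, Q@1) gives peak 8: d1:8  d2:8  d3:3  d4:3  d5:0  d6:0  d7:0.
Shift O→5, P→3.
Schedule M@1, N@1, O@5, P@3, Q@1: d1:4  d2:4  d3:3  d4:3  d5:4  d6:4  d7:0 — peak 4.
Total engineer-days = 22 over 7 days ⇒ peak ≥ ⌈22/7⌉ = 4, so 4 is optimal.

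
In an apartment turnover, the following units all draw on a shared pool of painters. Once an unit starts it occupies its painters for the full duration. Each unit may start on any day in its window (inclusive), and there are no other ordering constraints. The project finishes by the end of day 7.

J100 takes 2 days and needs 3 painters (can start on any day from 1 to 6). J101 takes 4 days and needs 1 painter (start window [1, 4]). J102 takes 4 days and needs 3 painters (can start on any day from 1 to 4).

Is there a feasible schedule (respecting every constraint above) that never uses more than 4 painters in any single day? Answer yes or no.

yes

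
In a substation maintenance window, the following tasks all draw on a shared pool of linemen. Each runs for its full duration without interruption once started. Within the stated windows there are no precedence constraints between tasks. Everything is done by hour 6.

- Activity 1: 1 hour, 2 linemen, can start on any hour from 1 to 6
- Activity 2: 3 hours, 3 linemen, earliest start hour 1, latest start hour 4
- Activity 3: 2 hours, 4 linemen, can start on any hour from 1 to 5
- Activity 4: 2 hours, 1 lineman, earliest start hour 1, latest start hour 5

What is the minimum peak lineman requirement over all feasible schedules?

4

Early-start (Activity 1@1, Activity 2@1, Activity 3@1, Activity 4@1) gives peak 10: h1:10  h2:8  h3:3  h4:0  h5:0  h6:0.
Shift Activity 2→2, Activity 3→5.
Schedule Activity 1@1, Activity 2@2, Activity 3@5, Activity 4@1: h1:3  h2:4  h3:3  h4:3  h5:4  h6:4 — peak 4.
Total lineman-hours = 21 over 6 hours ⇒ peak ≥ ⌈21/6⌉ = 4, so 4 is optimal.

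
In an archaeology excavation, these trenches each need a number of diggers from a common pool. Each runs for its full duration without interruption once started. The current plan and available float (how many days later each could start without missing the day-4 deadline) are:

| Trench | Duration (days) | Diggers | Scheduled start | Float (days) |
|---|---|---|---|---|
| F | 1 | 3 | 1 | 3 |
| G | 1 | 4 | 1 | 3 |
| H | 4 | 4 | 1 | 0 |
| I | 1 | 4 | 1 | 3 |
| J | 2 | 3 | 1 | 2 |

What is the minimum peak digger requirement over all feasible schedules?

Early-start (F@1, G@1, H@1, I@1, J@1) gives peak 18: d1:18  d2:7  d3:4  d4:4.
Shift G→3, I→4.
Schedule F@1, G@3, H@1, I@4, J@1: d1:10  d2:7  d3:8  d4:8 — peak 10.

10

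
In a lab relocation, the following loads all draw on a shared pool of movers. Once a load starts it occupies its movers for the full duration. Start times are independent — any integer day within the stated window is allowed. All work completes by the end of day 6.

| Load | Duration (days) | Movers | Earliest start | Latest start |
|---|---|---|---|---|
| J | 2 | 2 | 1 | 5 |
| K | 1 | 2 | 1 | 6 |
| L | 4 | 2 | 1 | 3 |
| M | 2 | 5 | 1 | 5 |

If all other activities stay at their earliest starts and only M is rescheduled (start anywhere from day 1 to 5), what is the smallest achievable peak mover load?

M@1: d1:11  d2:9  d3:2  d4:2  d5:0  d6:0 → peak 11
M@2: d1:6  d2:9  d3:7  d4:2  d5:0  d6:0 → peak 9
M@3: d1:6  d2:4  d3:7  d4:7  d5:0  d6:0 → peak 7
M@4: d1:6  d2:4  d3:2  d4:7  d5:5  d6:0 → peak 7
M@5: d1:6  d2:4  d3:2  d4:2  d5:5  d6:5 → peak 6
Best is M@5, peak 6.

6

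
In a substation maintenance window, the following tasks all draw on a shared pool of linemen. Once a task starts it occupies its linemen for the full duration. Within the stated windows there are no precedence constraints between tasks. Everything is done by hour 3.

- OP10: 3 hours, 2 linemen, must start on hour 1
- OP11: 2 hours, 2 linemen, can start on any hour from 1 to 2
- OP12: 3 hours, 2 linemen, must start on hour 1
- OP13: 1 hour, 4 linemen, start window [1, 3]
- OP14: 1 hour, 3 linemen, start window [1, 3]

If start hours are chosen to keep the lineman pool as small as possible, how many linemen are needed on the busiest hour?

Early-start (OP10@1, OP11@1, OP12@1, OP13@1, OP14@1) gives peak 13: h1:13  h2:6  h3:4.
Shift OP13→3.
Schedule OP10@1, OP11@1, OP12@1, OP13@3, OP14@1: h1:9  h2:6  h3:8 — peak 9.
No arrangement of the 18 feasible schedules does better.

9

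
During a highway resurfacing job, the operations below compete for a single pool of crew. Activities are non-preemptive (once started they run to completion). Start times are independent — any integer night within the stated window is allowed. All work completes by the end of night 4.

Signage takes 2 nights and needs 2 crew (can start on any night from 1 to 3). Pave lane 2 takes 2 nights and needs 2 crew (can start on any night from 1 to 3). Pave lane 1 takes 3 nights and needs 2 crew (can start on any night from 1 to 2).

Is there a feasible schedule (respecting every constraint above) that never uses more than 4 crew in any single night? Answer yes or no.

yes

Schedule Signage@1, Pave lane 2@3, Pave lane 1@1: n1:4  n2:4  n3:4  n4:2 — peak 4 ≤ 4.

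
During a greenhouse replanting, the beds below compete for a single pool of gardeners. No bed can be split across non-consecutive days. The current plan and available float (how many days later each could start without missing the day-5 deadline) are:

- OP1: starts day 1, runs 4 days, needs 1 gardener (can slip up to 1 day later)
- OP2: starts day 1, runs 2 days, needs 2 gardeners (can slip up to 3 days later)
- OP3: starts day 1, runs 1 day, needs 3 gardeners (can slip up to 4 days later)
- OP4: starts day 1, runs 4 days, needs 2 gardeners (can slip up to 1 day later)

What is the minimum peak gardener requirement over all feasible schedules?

5

Early-start (OP1@1, OP2@1, OP3@1, OP4@1) gives peak 8: d1:8  d2:5  d3:3  d4:3  d5:0.
Shift OP3→5.
Schedule OP1@1, OP2@1, OP3@5, OP4@1: d1:5  d2:5  d3:3  d4:3  d5:3 — peak 5.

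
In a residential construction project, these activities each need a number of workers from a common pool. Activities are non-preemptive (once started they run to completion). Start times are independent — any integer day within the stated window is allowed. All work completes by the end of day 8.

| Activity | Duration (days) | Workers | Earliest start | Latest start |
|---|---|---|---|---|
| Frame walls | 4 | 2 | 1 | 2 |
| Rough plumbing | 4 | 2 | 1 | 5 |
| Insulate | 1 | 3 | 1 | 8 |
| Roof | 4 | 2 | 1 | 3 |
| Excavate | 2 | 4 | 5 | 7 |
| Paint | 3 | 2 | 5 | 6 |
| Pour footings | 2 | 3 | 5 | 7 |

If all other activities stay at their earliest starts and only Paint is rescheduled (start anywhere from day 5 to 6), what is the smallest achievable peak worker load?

9

Paint@5: d1:9  d2:6  d3:6  d4:6  d5:9  d6:9  d7:2  d8:0 → peak 9
Paint@6: d1:9  d2:6  d3:6  d4:6  d5:7  d6:9  d7:2  d8:2 → peak 9
Best is Paint@5, peak 9.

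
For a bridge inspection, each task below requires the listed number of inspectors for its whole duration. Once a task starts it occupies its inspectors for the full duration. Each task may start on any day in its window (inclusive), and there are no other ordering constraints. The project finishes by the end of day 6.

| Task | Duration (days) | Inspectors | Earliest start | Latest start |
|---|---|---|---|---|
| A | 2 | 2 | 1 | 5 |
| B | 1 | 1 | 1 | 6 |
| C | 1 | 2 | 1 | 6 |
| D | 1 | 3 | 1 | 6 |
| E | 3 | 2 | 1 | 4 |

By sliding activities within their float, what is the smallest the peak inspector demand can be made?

4

Early-start (A@1, B@1, C@1, D@1, E@1) gives peak 10: d1:10  d2:4  d3:2  d4:0  d5:0  d6:0.
Shift C→2, D→3, E→4.
Schedule A@1, B@1, C@2, D@3, E@4: d1:3  d2:4  d3:3  d4:2  d5:2  d6:2 — peak 4.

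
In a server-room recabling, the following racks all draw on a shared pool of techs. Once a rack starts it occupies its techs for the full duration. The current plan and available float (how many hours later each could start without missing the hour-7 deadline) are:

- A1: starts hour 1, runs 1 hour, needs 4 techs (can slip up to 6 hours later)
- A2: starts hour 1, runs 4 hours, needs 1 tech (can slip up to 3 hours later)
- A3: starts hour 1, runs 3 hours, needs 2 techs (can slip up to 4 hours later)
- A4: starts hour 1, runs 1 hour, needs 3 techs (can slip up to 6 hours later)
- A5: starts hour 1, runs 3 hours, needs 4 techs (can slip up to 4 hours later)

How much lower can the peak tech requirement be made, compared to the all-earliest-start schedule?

9

Early-start peak: h1:14  h2:7  h3:7  h4:1  h5:0  h6:0  h7:0 ⇒ 14.
Leveled (A1@1, A2@1, A3@5, A4@5, A5@2): h1:5  h2:5  h3:5  h4:5  h5:5  h6:2  h7:2 ⇒ 5.
Reduction 14 − 5 = 9.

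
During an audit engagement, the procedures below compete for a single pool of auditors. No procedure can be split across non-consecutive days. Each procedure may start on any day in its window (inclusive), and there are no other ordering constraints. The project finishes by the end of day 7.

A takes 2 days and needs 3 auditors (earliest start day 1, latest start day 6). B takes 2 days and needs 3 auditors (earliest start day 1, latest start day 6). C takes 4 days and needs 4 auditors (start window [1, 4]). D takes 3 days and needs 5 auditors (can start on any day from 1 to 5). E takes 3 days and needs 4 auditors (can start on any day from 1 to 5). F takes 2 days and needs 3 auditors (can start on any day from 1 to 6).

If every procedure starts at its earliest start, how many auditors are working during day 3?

At early start, day 3 has: C, D, E.
Demand: 4 + 5 + 4 = 13.

13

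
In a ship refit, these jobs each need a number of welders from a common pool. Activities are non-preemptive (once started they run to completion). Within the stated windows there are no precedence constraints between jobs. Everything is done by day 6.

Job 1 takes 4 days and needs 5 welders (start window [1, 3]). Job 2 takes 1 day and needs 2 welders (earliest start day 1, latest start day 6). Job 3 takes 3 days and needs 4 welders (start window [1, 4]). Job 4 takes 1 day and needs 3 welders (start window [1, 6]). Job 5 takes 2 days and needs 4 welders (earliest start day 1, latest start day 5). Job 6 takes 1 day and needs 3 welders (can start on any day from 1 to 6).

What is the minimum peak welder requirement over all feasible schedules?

9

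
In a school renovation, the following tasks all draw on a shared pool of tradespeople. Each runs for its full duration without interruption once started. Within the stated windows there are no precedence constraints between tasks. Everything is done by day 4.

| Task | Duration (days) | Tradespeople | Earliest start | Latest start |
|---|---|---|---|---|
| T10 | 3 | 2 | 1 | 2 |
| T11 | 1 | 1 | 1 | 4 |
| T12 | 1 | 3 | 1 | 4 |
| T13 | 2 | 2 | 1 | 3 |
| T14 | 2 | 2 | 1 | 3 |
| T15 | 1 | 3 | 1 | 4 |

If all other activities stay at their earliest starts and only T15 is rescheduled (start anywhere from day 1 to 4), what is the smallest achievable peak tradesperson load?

10

T15@1: d1:13  d2:6  d3:2  d4:0 → peak 13
T15@2: d1:10  d2:9  d3:2  d4:0 → peak 10
T15@3: d1:10  d2:6  d3:5  d4:0 → peak 10
T15@4: d1:10  d2:6  d3:2  d4:3 → peak 10
Best is T15@2, peak 10.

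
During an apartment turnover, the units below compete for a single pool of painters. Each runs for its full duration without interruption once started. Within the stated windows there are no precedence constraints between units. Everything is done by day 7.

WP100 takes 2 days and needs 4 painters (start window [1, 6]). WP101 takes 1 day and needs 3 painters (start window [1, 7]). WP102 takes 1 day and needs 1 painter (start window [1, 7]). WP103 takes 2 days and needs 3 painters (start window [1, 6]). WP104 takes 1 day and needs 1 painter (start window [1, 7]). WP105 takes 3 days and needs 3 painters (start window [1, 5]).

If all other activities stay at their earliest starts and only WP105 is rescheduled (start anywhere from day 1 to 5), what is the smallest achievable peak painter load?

12

WP105@1: d1:15  d2:10  d3:3  d4:0  d5:0  d6:0  d7:0 → peak 15
WP105@2: d1:12  d2:10  d3:3  d4:3  d5:0  d6:0  d7:0 → peak 12
WP105@3: d1:12  d2:7  d3:3  d4:3  d5:3  d6:0  d7:0 → peak 12
WP105@4: d1:12  d2:7  d3:0  d4:3  d5:3  d6:3  d7:0 → peak 12
WP105@5: d1:12  d2:7  d3:0  d4:0  d5:3  d6:3  d7:3 → peak 12
Best is WP105@2, peak 12.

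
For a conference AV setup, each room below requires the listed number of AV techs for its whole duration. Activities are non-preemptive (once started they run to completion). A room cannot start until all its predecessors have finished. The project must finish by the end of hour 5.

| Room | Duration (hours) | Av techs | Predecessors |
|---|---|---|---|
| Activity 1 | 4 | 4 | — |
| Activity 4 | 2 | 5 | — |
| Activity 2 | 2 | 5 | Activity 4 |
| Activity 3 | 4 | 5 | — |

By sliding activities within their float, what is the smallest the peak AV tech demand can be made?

14

Schedule Activity 1@1, Activity 4@1, Activity 2@3, Activity 3@1: h1:14  h2:14  h3:14  h4:14  h5:0 — peak 14.
No arrangement of the 12 feasible schedules does better.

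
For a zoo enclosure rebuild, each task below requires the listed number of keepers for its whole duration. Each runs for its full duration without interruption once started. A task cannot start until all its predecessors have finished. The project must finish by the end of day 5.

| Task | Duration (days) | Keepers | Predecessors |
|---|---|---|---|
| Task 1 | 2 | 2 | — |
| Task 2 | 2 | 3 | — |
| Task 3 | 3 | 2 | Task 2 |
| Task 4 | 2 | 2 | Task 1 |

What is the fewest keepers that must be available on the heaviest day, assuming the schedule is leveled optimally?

5

Schedule Task 1@1, Task 2@1, Task 3@3, Task 4@3: d1:5  d2:5  d3:4  d4:4  d5:2 — peak 5.
No arrangement of the 3 feasible schedules does better.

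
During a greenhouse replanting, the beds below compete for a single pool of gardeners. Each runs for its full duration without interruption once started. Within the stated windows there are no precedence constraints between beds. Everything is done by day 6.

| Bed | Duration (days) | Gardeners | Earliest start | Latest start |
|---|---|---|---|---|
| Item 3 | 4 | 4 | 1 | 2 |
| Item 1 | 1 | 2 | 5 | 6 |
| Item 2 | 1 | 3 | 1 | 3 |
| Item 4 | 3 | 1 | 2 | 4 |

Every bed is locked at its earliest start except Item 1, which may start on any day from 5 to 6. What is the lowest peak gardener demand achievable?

7

Item 1@5: d1:7  d2:5  d3:5  d4:5  d5:2  d6:0 → peak 7
Item 1@6: d1:7  d2:5  d3:5  d4:5  d5:0  d6:2 → peak 7
Best is Item 1@5, peak 7.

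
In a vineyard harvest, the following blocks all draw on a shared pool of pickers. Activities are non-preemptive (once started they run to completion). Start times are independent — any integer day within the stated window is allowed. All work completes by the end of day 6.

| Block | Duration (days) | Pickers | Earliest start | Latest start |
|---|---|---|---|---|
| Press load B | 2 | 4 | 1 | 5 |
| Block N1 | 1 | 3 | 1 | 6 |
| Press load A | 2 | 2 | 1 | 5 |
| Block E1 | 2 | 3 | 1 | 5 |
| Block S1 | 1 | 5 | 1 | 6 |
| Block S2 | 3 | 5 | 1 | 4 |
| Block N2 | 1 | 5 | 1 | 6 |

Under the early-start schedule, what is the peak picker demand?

27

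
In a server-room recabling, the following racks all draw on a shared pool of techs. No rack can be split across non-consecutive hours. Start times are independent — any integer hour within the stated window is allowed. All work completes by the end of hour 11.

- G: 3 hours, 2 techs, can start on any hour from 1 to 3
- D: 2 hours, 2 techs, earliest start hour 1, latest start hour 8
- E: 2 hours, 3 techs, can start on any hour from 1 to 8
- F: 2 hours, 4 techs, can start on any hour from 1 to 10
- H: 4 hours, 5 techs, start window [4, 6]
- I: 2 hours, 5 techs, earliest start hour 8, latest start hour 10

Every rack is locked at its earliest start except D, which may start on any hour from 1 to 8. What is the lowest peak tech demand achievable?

9

D@1: h1:11  h2:11  h3:2  h4:5  h5:5  h6:5  h7:5  h8:5  h9:5  h10:0  h11:0 → peak 11
D@2: h1:9  h2:11  h3:4  h4:5  h5:5  h6:5  h7:5  h8:5  h9:5  h10:0  h11:0 → peak 11
D@3: h1:9  h2:9  h3:4  h4:7  h5:5  h6:5  h7:5  h8:5  h9:5  h10:0  h11:0 → peak 9
D@4: h1:9  h2:9  h3:2  h4:7  h5:7  h6:5  h7:5  h8:5  h9:5  h10:0  h11:0 → peak 9
D@5: h1:9  h2:9  h3:2  h4:5  h5:7  h6:7  h7:5  h8:5  h9:5  h10:0  h11:0 → peak 9
D@6: h1:9  h2:9  h3:2  h4:5  h5:5  h6:7  h7:7  h8:5  h9:5  h10:0  h11:0 → peak 9
D@7: h1:9  h2:9  h3:2  h4:5  h5:5  h6:5  h7:7  h8:7  h9:5  h10:0  h11:0 → peak 9
D@8: h1:9  h2:9  h3:2  h4:5  h5:5  h6:5  h7:5  h8:7  h9:7  h10:0  h11:0 → peak 9
Best is D@3, peak 9.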